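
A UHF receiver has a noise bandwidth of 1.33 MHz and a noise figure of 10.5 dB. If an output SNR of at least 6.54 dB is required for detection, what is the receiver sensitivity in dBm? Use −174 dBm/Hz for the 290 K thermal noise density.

−95.7 dBm

Sensitivity = −174 + 10 log₁₀(B) + NF + SNR_min
= −174 + 61.24 + 10.5 + 6.54
= −95.72 dBm → −95.7 dBm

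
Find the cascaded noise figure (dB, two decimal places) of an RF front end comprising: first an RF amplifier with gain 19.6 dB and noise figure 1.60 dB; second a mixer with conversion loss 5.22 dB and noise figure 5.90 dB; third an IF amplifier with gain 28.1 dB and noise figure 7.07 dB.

2.11 dB

Convert to linear (a loss of L dB is a gain of −L dB): F_i = 10^(NF_i/10), G_i = 10^(G_i,dB/10)
  Stage 1: F_1 = 10^(1.60/10) = 1.445, G_1 = 10^(19.6/10) = 91.20
  Stage 2: F_2 = 10^(5.90/10) = 3.890, G_2 = 10^(−5.22/10) = 0.3006
  Stage 3: F_3 = 10^(7.07/10) = 5.093, G_3 = 10^(28.1/10) = 645.7
Friis cascade:
  F = 1.445 + (3.890 − 1)/91.20 + (5.093 − 1)/27.42 = 1.626
NF = 10 log₁₀(1.626) = 2.11 dB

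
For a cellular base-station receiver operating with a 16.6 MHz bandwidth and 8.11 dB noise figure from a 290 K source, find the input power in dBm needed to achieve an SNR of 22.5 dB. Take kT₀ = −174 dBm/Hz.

−71.2 dBm

Sensitivity = −174 + 10 log₁₀(B) + NF + SNR_min
= −174 + 72.2 + 8.11 + 22.5
= −71.19 dBm → −71.2 dBm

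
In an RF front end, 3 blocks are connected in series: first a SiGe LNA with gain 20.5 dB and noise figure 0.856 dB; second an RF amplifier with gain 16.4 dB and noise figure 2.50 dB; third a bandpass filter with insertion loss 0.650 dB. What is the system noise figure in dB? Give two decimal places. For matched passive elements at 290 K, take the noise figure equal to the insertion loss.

Convert to linear (a loss of L dB is a gain of −L dB): F_i = 10^(NF_i/10), G_i = 10^(G_i,dB/10)
  Stage 1: F_1 = 10^(0.856/10) = 1.218, G_1 = 10^(20.5/10) = 112.2
  Stage 2: F_2 = 10^(2.50/10) = 1.778, G_2 = 10^(16.4/10) = 43.65
  Stage 3: F_3 = 10^(0.650/10) = 1.161, G_3 = 10^(−0.650/10) = 0.8610
Friis cascade:
  F = 1.218 + (1.778 − 1)/112.2 + (1.161 − 1)/4898 = 1.225
NF = 10 log₁₀(1.225) = 0.88 dB

0.88 dB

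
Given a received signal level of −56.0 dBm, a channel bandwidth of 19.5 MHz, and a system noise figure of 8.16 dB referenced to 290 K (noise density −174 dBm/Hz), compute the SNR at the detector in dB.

Noise floor: N = −174 + 10 log₁₀(B) + NF
10 log₁₀(1.95×10⁷) = 72.9 dB
N = −174 + 72.9 + 8.16 = −92.94 dBm
SNR = P_sig − N = −56.0 − (−92.94) = 36.94 dB → 36.9 dB

36.9 dB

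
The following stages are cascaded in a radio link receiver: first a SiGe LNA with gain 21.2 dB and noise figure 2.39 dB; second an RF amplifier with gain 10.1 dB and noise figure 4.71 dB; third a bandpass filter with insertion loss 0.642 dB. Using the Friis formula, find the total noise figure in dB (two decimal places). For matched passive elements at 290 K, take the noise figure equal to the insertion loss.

Convert to linear (a loss of L dB is a gain of −L dB): F_i = 10^(NF_i/10), G_i = 10^(G_i,dB/10)
  Stage 1: F_1 = 10^(2.39/10) = 1.734, G_1 = 10^(21.2/10) = 131.8
  Stage 2: F_2 = 10^(4.71/10) = 2.958, G_2 = 10^(10.1/10) = 10.23
  Stage 3: F_3 = 10^(0.642/10) = 1.159, G_3 = 10^(−0.642/10) = 0.8626
Friis cascade:
  F = 1.734 + (2.958 − 1)/131.8 + (1.159 − 1)/1349 = 1.749
NF = 10 log₁₀(1.749) = 2.43 dB

2.43 dB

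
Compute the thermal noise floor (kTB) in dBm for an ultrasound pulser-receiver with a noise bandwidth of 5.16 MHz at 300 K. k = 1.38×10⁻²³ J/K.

P_n = kTB = 1.38×10⁻²³ × 300 × 5.16×10⁶ = 2.14×10⁻¹⁴ W
In dBm: 10 log₁₀(2.14×10⁻¹⁴ / 10⁻³) = −106.7 dBm

−106.7 dBm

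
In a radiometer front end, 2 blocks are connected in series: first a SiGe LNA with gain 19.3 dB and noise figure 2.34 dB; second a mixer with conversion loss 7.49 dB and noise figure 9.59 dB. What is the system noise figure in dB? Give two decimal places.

Convert to linear (a loss of L dB is a gain of −L dB): F_i = 10^(NF_i/10), G_i = 10^(G_i,dB/10)
  Stage 1: F_1 = 10^(2.34/10) = 1.714, G_1 = 10^(19.3/10) = 85.11
  Stage 2: F_2 = 10^(9.59/10) = 9.099, G_2 = 10^(−7.49/10) = 0.1782
Friis cascade:
  F = 1.714 + (9.099 − 1)/85.11 = 1.809
NF = 10 log₁₀(1.809) = 2.57 dB

2.57 dB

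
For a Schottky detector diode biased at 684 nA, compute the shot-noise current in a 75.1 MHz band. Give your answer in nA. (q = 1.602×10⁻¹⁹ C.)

4.06 nA

I_n = √(2qI·B)
2qI·B = 2 × 1.602×10⁻¹⁹ × 6.84×10⁻⁷ × 7.51×10⁷ = 1.65×10⁻¹⁷ A²
I_n = √(1.65×10⁻¹⁷) = 4.06×10⁻⁹ A = 4.06 nA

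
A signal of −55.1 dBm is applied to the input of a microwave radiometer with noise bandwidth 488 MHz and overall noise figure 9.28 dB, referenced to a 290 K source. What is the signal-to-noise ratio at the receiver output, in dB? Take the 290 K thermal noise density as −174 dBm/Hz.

22.7 dB

Noise floor: N = −174 + 10 log₁₀(B) + NF
10 log₁₀(4.88×10⁸) = 86.88 dB
N = −174 + 86.88 + 9.28 = −77.84 dBm
SNR = P_sig − N = −55.1 − (−77.84) = 22.74 dB → 22.7 dB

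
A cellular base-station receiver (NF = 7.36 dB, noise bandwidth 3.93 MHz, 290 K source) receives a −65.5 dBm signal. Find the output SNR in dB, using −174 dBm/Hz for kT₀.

35.2 dB

Noise floor: N = −174 + 10 log₁₀(B) + NF
10 log₁₀(3.93×10⁶) = 65.94 dB
N = −174 + 65.94 + 7.36 = −100.70 dBm
SNR = P_sig − N = −65.5 − (−100.70) = 35.20 dB → 35.2 dB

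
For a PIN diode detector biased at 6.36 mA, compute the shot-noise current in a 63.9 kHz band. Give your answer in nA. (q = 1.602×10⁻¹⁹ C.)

11.4 nA

I_n = √(2qI·B)
2qI·B = 2 × 1.602×10⁻¹⁹ × 6.36×10⁻³ × 6.39×10⁴ = 1.30×10⁻¹⁶ A²
I_n = √(1.30×10⁻¹⁶) = 1.14×10⁻⁸ A = 11.4 nA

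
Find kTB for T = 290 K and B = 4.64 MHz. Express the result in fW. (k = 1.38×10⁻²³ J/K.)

P_n = kTB = 1.38×10⁻²³ × 290 × 4.64×10⁶ = 1.86×10⁻¹⁴ W = 18.6 fW

18.6 fW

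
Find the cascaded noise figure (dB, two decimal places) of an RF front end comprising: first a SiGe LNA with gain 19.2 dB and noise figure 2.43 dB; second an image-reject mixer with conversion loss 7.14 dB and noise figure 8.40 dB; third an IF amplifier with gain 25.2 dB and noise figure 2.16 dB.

2.70 dB

Convert to linear (a loss of L dB is a gain of −L dB): F_i = 10^(NF_i/10), G_i = 10^(G_i,dB/10)
  Stage 1: F_1 = 10^(2.43/10) = 1.750, G_1 = 10^(19.2/10) = 83.18
  Stage 2: F_2 = 10^(8.40/10) = 6.918, G_2 = 10^(−7.14/10) = 0.1932
  Stage 3: F_3 = 10^(2.16/10) = 1.644, G_3 = 10^(25.2/10) = 331.1
Friis cascade:
  F = 1.750 + (6.918 − 1)/83.18 + (1.644 − 1)/16.07 = 1.861
NF = 10 log₁₀(1.861) = 2.70 dB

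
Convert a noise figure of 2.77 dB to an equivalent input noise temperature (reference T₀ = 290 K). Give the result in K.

259 K

F = 10^(2.77/10) = 1.89234
T_e = (F − 1)·T₀ = (1.89234 − 1) × 290 = 259 K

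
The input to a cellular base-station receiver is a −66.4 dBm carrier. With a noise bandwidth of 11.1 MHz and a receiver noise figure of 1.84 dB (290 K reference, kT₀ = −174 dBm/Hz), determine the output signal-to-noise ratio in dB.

35.3 dB

Noise floor: N = −174 + 10 log₁₀(B) + NF
10 log₁₀(1.11×10⁷) = 70.45 dB
N = −174 + 70.45 + 1.84 = −101.71 dBm
SNR = P_sig − N = −66.4 − (−101.71) = 35.31 dB → 35.3 dB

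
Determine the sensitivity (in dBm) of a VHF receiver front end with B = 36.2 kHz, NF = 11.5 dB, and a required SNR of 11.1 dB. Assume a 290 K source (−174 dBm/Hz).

Sensitivity = −174 + 10 log₁₀(B) + NF + SNR_min
= −174 + 45.59 + 11.5 + 11.1
= −105.81 dBm → −105.8 dBm

−105.8 dBm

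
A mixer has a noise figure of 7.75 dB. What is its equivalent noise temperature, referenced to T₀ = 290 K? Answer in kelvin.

F = 10^(7.75/10) = 5.95662
T_e = (F − 1)·T₀ = (5.95662 − 1) × 290 = 1437 K

1437 K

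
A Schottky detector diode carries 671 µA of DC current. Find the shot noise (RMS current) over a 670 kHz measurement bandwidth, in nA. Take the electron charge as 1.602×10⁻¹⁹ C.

12.0 nA

I_n = √(2qI·B)
2qI·B = 2 × 1.602×10⁻¹⁹ × 6.71×10⁻⁴ × 6.70×10⁵ = 1.44×10⁻¹⁶ A²
I_n = √(1.44×10⁻¹⁶) = 1.20×10⁻⁸ A = 12.0 nA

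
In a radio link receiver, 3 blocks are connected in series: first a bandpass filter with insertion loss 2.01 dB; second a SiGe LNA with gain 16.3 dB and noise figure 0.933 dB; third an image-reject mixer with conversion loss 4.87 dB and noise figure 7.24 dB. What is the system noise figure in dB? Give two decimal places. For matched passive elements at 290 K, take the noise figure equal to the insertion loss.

Convert to linear (a loss of L dB is a gain of −L dB): F_i = 10^(NF_i/10), G_i = 10^(G_i,dB/10)
  Stage 1: F_1 = 10^(2.01/10) = 1.589, G_1 = 10^(−2.01/10) = 0.6295
  Stage 2: F_2 = 10^(0.933/10) = 1.240, G_2 = 10^(16.3/10) = 42.66
  Stage 3: F_3 = 10^(7.24/10) = 5.297, G_3 = 10^(−4.87/10) = 0.3258
Friis cascade:
  F = 1.589 + (1.240 − 1)/0.6295 + (5.297 − 1)/26.85 = 2.129
NF = 10 log₁₀(2.129) = 3.28 dB

3.28 dB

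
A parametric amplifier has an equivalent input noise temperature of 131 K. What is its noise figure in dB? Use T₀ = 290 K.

F = 1 + T_e/T₀ = 1 + 131/290 = 1.45172
NF = 10 log₁₀(1.45172) = 1.62 dB

1.62 dB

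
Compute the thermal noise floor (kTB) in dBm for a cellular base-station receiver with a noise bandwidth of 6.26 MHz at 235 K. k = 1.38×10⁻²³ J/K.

−106.9 dBm

P_n = kTB = 1.38×10⁻²³ × 235 × 6.26×10⁶ = 2.03×10⁻¹⁴ W
In dBm: 10 log₁₀(2.03×10⁻¹⁴ / 10⁻³) = −106.9 dBm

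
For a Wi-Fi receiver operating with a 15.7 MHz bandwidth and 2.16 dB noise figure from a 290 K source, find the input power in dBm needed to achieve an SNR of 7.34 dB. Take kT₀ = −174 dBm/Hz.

Sensitivity = −174 + 10 log₁₀(B) + NF + SNR_min
= −174 + 71.96 + 2.16 + 7.34
= −92.54 dBm → −92.5 dBm

−92.5 dBm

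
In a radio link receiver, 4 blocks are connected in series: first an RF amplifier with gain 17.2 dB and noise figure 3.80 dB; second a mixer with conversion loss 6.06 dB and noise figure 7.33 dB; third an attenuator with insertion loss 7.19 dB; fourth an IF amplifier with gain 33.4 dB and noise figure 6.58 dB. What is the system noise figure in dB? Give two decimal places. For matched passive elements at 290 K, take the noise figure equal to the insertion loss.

6.27 dB

Convert to linear (a loss of L dB is a gain of −L dB): F_i = 10^(NF_i/10), G_i = 10^(G_i,dB/10)
  Stage 1: F_1 = 10^(3.80/10) = 2.399, G_1 = 10^(17.2/10) = 52.48
  Stage 2: F_2 = 10^(7.33/10) = 5.408, G_2 = 10^(−6.06/10) = 0.2477
  Stage 3: F_3 = 10^(7.19/10) = 5.236, G_3 = 10^(−7.19/10) = 0.1910
  Stage 4: F_4 = 10^(6.58/10) = 4.550, G_4 = 10^(33.4/10) = 2188
Friis cascade:
  F = 2.399 + (5.408 − 1)/52.48 + (5.236 − 1)/13.00 + (4.550 − 1)/2.483 = 4.238
NF = 10 log₁₀(4.238) = 6.27 dB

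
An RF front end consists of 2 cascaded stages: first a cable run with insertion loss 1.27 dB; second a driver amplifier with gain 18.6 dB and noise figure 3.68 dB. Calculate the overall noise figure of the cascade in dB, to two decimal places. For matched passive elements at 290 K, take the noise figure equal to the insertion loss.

Convert to linear (a loss of L dB is a gain of −L dB): F_i = 10^(NF_i/10), G_i = 10^(G_i,dB/10)
  Stage 1: F_1 = 10^(1.27/10) = 1.340, G_1 = 10^(−1.27/10) = 0.7464
  Stage 2: F_2 = 10^(3.68/10) = 2.333, G_2 = 10^(18.6/10) = 72.44
Friis cascade:
  F = 1.340 + (2.333 − 1)/0.7464 = 3.126
NF = 10 log₁₀(3.126) = 4.95 dB

4.95 dB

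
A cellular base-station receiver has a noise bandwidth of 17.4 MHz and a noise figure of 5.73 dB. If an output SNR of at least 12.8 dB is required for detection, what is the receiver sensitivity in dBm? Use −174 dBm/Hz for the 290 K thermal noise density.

−83.1 dBm

Sensitivity = −174 + 10 log₁₀(B) + NF + SNR_min
= −174 + 72.41 + 5.73 + 12.8
= −83.06 dBm → −83.1 dBm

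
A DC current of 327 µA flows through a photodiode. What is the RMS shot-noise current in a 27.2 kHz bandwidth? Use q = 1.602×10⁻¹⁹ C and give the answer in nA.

I_n = √(2qI·B)
2qI·B = 2 × 1.602×10⁻¹⁹ × 3.27×10⁻⁴ × 2.72×10⁴ = 2.85×10⁻¹⁸ A²
I_n = √(2.85×10⁻¹⁸) = 1.69×10⁻⁹ A = 1.69 nA

1.69 nA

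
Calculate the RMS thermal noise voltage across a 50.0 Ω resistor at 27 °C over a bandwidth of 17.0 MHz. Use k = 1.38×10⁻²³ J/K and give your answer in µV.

3.75 µV

T = 27 °C + 273.15 = 300.15 K
V_n = √(4kTRB)
4kTRB = 4 × 1.38×10⁻²³ × 300.15 × 5.00×10¹ × 1.70×10⁷ = 1.41×10⁻¹¹ V²
V_n = √(1.41×10⁻¹¹) = 3.75×10⁻⁶ V = 3.75 µV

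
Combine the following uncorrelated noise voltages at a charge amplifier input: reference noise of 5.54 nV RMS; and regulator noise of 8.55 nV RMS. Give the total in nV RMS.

10.2 nV

Uncorrelated sources add in power (mean-square): V_tot = √(ΣV_i²)
V_tot = √[(5.54×10⁻⁹)² + (8.55×10⁻⁹)²] = 1.02×10⁻⁸ V = 10.2 nV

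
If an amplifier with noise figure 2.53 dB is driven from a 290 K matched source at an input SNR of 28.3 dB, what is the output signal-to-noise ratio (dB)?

By definition F = SNR_in/SNR_out, so in dB: SNR_out = SNR_in − NF
SNR_out = 28.3 − 2.53 = 25.77 dB

25.77 dB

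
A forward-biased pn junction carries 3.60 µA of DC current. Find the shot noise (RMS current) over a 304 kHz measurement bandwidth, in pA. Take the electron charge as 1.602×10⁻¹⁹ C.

I_n = √(2qI·B)
2qI·B = 2 × 1.602×10⁻¹⁹ × 3.60×10⁻⁶ × 3.04×10⁵ = 3.51×10⁻¹⁹ A²
I_n = √(3.51×10⁻¹⁹) = 5.92×10⁻¹⁰ A = 592 pA

592 pA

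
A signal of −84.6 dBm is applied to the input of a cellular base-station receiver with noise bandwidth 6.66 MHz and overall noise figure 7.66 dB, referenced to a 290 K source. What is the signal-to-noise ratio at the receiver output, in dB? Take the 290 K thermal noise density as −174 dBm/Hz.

13.5 dB

Noise floor: N = −174 + 10 log₁₀(B) + NF
10 log₁₀(6.66×10⁶) = 68.23 dB
N = −174 + 68.23 + 7.66 = −98.11 dBm
SNR = P_sig − N = −84.6 − (−98.11) = 13.51 dB → 13.5 dB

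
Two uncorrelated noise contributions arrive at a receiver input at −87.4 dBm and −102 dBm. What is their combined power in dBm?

Convert to linear, add, convert back:
P₁ = 1.82×10⁻¹² W, P₂ = 6.31×10⁻¹⁴ W
P_tot = 1.88×10⁻¹² W → 10 log₁₀(P_tot / 10⁻³) = −87.3 dBm

−87.3 dBm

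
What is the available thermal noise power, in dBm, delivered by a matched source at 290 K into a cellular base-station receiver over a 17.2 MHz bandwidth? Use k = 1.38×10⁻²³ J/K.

P_n = kTB = 1.38×10⁻²³ × 290 × 1.72×10⁷ = 6.88×10⁻¹⁴ W
In dBm: 10 log₁₀(6.88×10⁻¹⁴ / 10⁻³) = −101.6 dBm

−101.6 dBm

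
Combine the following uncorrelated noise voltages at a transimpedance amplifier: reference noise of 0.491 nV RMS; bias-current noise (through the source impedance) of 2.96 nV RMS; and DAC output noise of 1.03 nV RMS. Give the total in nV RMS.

3.17 nV

Uncorrelated sources add in power (mean-square): V_tot = √(ΣV_i²)
V_tot = √[(4.91×10⁻¹⁰)² + (2.96×10⁻⁹)² + (1.03×10⁻⁹)²] = 3.17×10⁻⁹ V = 3.17 nV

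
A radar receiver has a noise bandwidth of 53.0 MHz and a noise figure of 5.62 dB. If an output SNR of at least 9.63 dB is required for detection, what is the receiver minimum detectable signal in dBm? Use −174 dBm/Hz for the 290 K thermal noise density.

Sensitivity = −174 + 10 log₁₀(B) + NF + SNR_min
= −174 + 77.24 + 5.62 + 9.63
= −81.51 dBm → −81.5 dBm

−81.5 dBm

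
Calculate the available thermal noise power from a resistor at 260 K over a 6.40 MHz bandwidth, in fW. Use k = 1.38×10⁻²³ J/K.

23.0 fW

P_n = kTB = 1.38×10⁻²³ × 260 × 6.40×10⁶ = 2.30×10⁻¹⁴ W = 23.0 fW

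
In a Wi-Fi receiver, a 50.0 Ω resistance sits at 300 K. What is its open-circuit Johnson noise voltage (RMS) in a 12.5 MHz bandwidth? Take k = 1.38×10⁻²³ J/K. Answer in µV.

V_n = √(4kTRB)
4kTRB = 4 × 1.38×10⁻²³ × 300 × 5.00×10¹ × 1.25×10⁷ = 1.04×10⁻¹¹ V²
V_n = √(1.04×10⁻¹¹) = 3.22×10⁻⁶ V = 3.22 µV

3.22 µV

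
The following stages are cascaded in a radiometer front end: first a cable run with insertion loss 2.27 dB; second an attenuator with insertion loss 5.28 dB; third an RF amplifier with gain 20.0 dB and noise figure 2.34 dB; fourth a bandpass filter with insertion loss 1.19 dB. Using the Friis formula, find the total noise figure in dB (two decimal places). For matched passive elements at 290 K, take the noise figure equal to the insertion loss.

9.90 dB

Convert to linear (a loss of L dB is a gain of −L dB): F_i = 10^(NF_i/10), G_i = 10^(G_i,dB/10)
  Stage 1: F_1 = 10^(2.27/10) = 1.687, G_1 = 10^(−2.27/10) = 0.5929
  Stage 2: F_2 = 10^(5.28/10) = 3.373, G_2 = 10^(−5.28/10) = 0.2965
  Stage 3: F_3 = 10^(2.34/10) = 1.714, G_3 = 10^(20.0/10) = 100.0
  Stage 4: F_4 = 10^(1.19/10) = 1.315, G_4 = 10^(−1.19/10) = 0.7603
Friis cascade:
  F = 1.687 + (3.373 − 1)/0.5929 + (1.714 − 1)/0.1758 + (1.315 − 1)/17.58 = 9.768
NF = 10 log₁₀(9.768) = 9.90 dB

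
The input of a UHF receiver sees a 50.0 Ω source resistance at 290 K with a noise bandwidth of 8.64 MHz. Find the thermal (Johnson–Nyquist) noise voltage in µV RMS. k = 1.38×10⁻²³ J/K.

V_n = √(4kTRB)
4kTRB = 4 × 1.38×10⁻²³ × 290 × 5.00×10¹ × 8.64×10⁶ = 6.92×10⁻¹² V²
V_n = √(6.92×10⁻¹²) = 2.63×10⁻⁶ V = 2.63 µV

2.63 µV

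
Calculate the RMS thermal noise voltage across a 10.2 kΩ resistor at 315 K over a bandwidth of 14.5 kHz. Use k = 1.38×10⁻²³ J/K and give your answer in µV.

V_n = √(4kTRB)
4kTRB = 4 × 1.38×10⁻²³ × 315 × 1.02×10⁴ × 1.45×10⁴ = 2.57×10⁻¹² V²
V_n = √(2.57×10⁻¹²) = 1.60×10⁻⁶ V = 1.60 µV

1.60 µV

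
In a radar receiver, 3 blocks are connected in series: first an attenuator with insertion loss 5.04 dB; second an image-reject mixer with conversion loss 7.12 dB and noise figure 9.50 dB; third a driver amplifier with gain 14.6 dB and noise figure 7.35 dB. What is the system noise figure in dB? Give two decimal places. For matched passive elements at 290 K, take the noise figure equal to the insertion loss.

Convert to linear (a loss of L dB is a gain of −L dB): F_i = 10^(NF_i/10), G_i = 10^(G_i,dB/10)
  Stage 1: F_1 = 10^(5.04/10) = 3.192, G_1 = 10^(−5.04/10) = 0.3133
  Stage 2: F_2 = 10^(9.50/10) = 8.913, G_2 = 10^(−7.12/10) = 0.1941
  Stage 3: F_3 = 10^(7.35/10) = 5.433, G_3 = 10^(14.6/10) = 28.84
Friis cascade:
  F = 3.192 + (8.913 − 1)/0.3133 + (5.433 − 1)/0.06081 = 101.3
NF = 10 log₁₀(101.3) = 20.06 dB

20.06 dB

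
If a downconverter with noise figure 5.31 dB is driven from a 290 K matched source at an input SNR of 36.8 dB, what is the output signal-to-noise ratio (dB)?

By definition F = SNR_in/SNR_out, so in dB: SNR_out = SNR_in − NF
SNR_out = 36.8 − 5.31 = 31.49 dB

31.49 dB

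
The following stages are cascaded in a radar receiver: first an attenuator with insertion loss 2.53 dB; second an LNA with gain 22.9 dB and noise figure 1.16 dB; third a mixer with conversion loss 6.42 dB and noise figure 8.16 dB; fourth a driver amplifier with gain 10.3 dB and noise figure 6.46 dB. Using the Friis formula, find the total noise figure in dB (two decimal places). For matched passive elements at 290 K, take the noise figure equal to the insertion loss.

4.03 dB

Convert to linear (a loss of L dB is a gain of −L dB): F_i = 10^(NF_i/10), G_i = 10^(G_i,dB/10)
  Stage 1: F_1 = 10^(2.53/10) = 1.791, G_1 = 10^(−2.53/10) = 0.5585
  Stage 2: F_2 = 10^(1.16/10) = 1.306, G_2 = 10^(22.9/10) = 195.0
  Stage 3: F_3 = 10^(8.16/10) = 6.546, G_3 = 10^(−6.42/10) = 0.2280
  Stage 4: F_4 = 10^(6.46/10) = 4.426, G_4 = 10^(10.3/10) = 10.72
Friis cascade:
  F = 1.791 + (1.306 − 1)/0.5585 + (6.546 − 1)/108.9 + (4.426 − 1)/24.83 = 2.528
NF = 10 log₁₀(2.528) = 4.03 dB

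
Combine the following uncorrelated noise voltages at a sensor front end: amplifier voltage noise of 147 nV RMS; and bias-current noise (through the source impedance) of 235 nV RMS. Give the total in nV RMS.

Uncorrelated sources add in power (mean-square): V_tot = √(ΣV_i²)
V_tot = √[(1.47×10⁻⁷)² + (2.35×10⁻⁷)²] = 2.77×10⁻⁷ V = 277 nV

277 nV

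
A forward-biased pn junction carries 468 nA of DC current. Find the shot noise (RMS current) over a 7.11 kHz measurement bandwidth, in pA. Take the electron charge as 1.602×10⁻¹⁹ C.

I_n = √(2qI·B)
2qI·B = 2 × 1.602×10⁻¹⁹ × 4.68×10⁻⁷ × 7.11×10³ = 1.07×10⁻²¹ A²
I_n = √(1.07×10⁻²¹) = 3.27×10⁻¹¹ A = 32.7 pA

32.7 pA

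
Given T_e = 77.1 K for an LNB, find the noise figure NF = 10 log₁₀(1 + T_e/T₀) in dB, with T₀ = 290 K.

F = 1 + T_e/T₀ = 1 + 77.1/290 = 1.26586
NF = 10 log₁₀(1.26586) = 1.02 dB

1.02 dB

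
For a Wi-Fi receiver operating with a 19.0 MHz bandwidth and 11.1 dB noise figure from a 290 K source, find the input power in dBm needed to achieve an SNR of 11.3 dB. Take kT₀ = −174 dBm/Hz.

Sensitivity = −174 + 10 log₁₀(B) + NF + SNR_min
= −174 + 72.79 + 11.1 + 11.3
= −78.81 dBm → −78.8 dBm

−78.8 dBm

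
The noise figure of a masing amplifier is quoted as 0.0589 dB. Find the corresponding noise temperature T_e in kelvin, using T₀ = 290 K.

3.96 K

F = 10^(0.0589/10) = 1.01365
T_e = (F − 1)·T₀ = (1.01365 − 1) × 290 = 3.96 K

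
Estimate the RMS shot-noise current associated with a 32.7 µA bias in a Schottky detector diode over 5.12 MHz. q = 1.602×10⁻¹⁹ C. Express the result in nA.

7.32 nA

I_n = √(2qI·B)
2qI·B = 2 × 1.602×10⁻¹⁹ × 3.27×10⁻⁵ × 5.12×10⁶ = 5.36×10⁻¹⁷ A²
I_n = √(5.36×10⁻¹⁷) = 7.32×10⁻⁹ A = 7.32 nA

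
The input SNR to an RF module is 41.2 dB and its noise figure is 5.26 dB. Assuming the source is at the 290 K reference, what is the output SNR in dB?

35.94 dB

By definition F = SNR_in/SNR_out, so in dB: SNR_out = SNR_in − NF
SNR_out = 41.2 − 5.26 = 35.94 dB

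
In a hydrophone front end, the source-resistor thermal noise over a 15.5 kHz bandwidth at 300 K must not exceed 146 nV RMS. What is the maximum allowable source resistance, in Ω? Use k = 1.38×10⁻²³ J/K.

83.0 Ω

Johnson–Nyquist: V_n = √(4kTRB) ⇒ R = V_n² / (4kTB)
4kTB = 4 × 1.38×10⁻²³ × 300 × 1.55×10⁴ = 2.57×10⁻¹⁶
R = (1.46×10⁻⁷)² / 2.57×10⁻¹⁶ = 8.30×10¹ Ω = 83.0 Ω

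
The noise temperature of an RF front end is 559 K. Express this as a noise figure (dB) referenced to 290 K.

4.67 dB

F = 1 + T_e/T₀ = 1 + 559/290 = 2.92759
NF = 10 log₁₀(2.92759) = 4.67 dB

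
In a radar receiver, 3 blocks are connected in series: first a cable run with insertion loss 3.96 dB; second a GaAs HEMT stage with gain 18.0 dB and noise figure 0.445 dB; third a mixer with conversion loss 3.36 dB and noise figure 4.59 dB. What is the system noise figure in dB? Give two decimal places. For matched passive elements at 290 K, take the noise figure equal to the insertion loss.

Convert to linear (a loss of L dB is a gain of −L dB): F_i = 10^(NF_i/10), G_i = 10^(G_i,dB/10)
  Stage 1: F_1 = 10^(3.96/10) = 2.489, G_1 = 10^(−3.96/10) = 0.4018
  Stage 2: F_2 = 10^(0.445/10) = 1.108, G_2 = 10^(18.0/10) = 63.10
  Stage 3: F_3 = 10^(4.59/10) = 2.877, G_3 = 10^(−3.36/10) = 0.4613
Friis cascade:
  F = 2.489 + (1.108 − 1)/0.4018 + (2.877 − 1)/25.35 = 2.831
NF = 10 log₁₀(2.831) = 4.52 dB

4.52 dB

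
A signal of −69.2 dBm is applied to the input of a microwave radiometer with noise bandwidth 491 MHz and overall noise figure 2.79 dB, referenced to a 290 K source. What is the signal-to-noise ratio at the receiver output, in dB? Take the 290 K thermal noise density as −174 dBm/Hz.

15.1 dB

Noise floor: N = −174 + 10 log₁₀(B) + NF
10 log₁₀(4.91×10⁸) = 86.91 dB
N = −174 + 86.91 + 2.79 = −84.30 dBm
SNR = P_sig − N = −69.2 − (−84.30) = 15.10 dB → 15.1 dB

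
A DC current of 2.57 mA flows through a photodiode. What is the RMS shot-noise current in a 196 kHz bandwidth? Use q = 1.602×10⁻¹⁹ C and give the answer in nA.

I_n = √(2qI·B)
2qI·B = 2 × 1.602×10⁻¹⁹ × 2.57×10⁻³ × 1.96×10⁵ = 1.61×10⁻¹⁶ A²
I_n = √(1.61×10⁻¹⁶) = 1.27×10⁻⁸ A = 12.7 nA

12.7 nA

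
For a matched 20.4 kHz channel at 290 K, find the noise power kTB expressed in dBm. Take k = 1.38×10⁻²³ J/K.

P_n = kTB = 1.38×10⁻²³ × 290 × 2.04×10⁴ = 8.16×10⁻¹⁷ W
In dBm: 10 log₁₀(8.16×10⁻¹⁷ / 10⁻³) = −130.9 dBm

−130.9 dBm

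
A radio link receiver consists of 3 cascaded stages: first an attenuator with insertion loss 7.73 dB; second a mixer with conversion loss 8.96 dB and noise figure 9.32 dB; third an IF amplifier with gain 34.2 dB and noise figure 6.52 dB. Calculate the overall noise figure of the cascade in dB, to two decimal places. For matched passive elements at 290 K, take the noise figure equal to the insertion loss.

Convert to linear (a loss of L dB is a gain of −L dB): F_i = 10^(NF_i/10), G_i = 10^(G_i,dB/10)
  Stage 1: F_1 = 10^(7.73/10) = 5.929, G_1 = 10^(−7.73/10) = 0.1687
  Stage 2: F_2 = 10^(9.32/10) = 8.551, G_2 = 10^(−8.96/10) = 0.1271
  Stage 3: F_3 = 10^(6.52/10) = 4.487, G_3 = 10^(34.2/10) = 2630
Friis cascade:
  F = 5.929 + (8.551 − 1)/0.1687 + (4.487 − 1)/0.02143 = 213.4
NF = 10 log₁₀(213.4) = 23.29 dB

23.29 dB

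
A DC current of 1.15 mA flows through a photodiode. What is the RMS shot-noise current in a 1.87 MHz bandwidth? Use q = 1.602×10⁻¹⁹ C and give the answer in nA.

I_n = √(2qI·B)
2qI·B = 2 × 1.602×10⁻¹⁹ × 1.15×10⁻³ × 1.87×10⁶ = 6.89×10⁻¹⁶ A²
I_n = √(6.89×10⁻¹⁶) = 2.62×10⁻⁸ A = 26.2 nA

26.2 nA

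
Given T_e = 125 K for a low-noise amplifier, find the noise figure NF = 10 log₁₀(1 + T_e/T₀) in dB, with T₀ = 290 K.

F = 1 + T_e/T₀ = 1 + 125/290 = 1.43103
NF = 10 log₁₀(1.43103) = 1.56 dB

1.56 dB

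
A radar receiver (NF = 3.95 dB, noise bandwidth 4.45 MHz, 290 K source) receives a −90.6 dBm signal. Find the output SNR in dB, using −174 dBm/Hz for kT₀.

Noise floor: N = −174 + 10 log₁₀(B) + NF
10 log₁₀(4.45×10⁶) = 66.48 dB
N = −174 + 66.48 + 3.95 = −103.57 dBm
SNR = P_sig − N = −90.6 − (−103.57) = 12.97 dB → 13.0 dB

13.0 dB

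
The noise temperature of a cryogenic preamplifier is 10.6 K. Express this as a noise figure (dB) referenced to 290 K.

0.156 dB

F = 1 + T_e/T₀ = 1 + 10.6/290 = 1.03655
NF = 10 log₁₀(1.03655) = 0.156 dB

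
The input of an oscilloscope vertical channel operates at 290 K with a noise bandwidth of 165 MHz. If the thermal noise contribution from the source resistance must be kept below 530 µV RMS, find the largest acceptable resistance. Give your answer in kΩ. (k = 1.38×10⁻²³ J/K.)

106 kΩ

Johnson–Nyquist: V_n = √(4kTRB) ⇒ R = V_n² / (4kTB)
4kTB = 4 × 1.38×10⁻²³ × 290 × 1.65×10⁸ = 2.64×10⁻¹²
R = (5.30×10⁻⁴)² / 2.64×10⁻¹² = 1.06×10⁵ Ω = 106 kΩ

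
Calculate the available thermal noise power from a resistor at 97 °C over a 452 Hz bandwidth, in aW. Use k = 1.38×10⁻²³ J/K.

T = 97 °C + 273.15 = 370.15 K
P_n = kTB = 1.38×10⁻²³ × 370.15 × 4.52×10² = 2.31×10⁻¹⁸ W = 2.31 aW

2.31 aW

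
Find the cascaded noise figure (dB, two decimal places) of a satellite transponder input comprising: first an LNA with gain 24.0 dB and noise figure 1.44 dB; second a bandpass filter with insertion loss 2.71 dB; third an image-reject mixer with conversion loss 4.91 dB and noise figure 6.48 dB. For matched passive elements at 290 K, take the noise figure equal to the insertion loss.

Convert to linear (a loss of L dB is a gain of −L dB): F_i = 10^(NF_i/10), G_i = 10^(G_i,dB/10)
  Stage 1: F_1 = 10^(1.44/10) = 1.393, G_1 = 10^(24.0/10) = 251.2
  Stage 2: F_2 = 10^(2.71/10) = 1.866, G_2 = 10^(−2.71/10) = 0.5358
  Stage 3: F_3 = 10^(6.48/10) = 4.446, G_3 = 10^(−4.91/10) = 0.3228
Friis cascade:
  F = 1.393 + (1.866 − 1)/251.2 + (4.446 − 1)/134.6 = 1.422
NF = 10 log₁₀(1.422) = 1.53 dB

1.53 dB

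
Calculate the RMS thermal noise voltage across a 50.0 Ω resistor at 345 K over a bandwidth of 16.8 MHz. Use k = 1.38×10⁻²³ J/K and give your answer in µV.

V_n = √(4kTRB)
4kTRB = 4 × 1.38×10⁻²³ × 345 × 5.00×10¹ × 1.68×10⁷ = 1.60×10⁻¹¹ V²
V_n = √(1.60×10⁻¹¹) = 4.00×10⁻⁶ V = 4.00 µV

4.00 µV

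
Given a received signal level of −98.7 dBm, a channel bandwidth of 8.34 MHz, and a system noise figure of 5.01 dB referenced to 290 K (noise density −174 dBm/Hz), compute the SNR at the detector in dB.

1.1 dB

Noise floor: N = −174 + 10 log₁₀(B) + NF
10 log₁₀(8.34×10⁶) = 69.21 dB
N = −174 + 69.21 + 5.01 = −99.78 dBm
SNR = P_sig − N = −98.7 − (−99.78) = 1.08 dB → 1.1 dB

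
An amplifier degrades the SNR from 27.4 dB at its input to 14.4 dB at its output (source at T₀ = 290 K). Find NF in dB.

NF (dB) = SNR_in(dB) − SNR_out(dB) when the source is at T₀
NF = 27.4 − 14.4 = 13.0 dB

13.0 dB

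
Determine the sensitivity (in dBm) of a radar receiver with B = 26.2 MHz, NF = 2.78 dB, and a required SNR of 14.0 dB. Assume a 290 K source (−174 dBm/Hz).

−83.0 dBm

Sensitivity = −174 + 10 log₁₀(B) + NF + SNR_min
= −174 + 74.18 + 2.78 + 14.0
= −83.04 dBm → −83.0 dBm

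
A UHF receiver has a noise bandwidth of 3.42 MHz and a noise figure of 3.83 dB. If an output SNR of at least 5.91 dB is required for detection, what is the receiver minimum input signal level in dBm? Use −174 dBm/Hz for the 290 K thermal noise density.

−98.9 dBm

Sensitivity = −174 + 10 log₁₀(B) + NF + SNR_min
= −174 + 65.34 + 3.83 + 5.91
= −98.92 dBm → −98.9 dBm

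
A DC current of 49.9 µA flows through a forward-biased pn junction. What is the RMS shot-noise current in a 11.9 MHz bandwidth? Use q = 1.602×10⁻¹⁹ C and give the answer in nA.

13.8 nA

I_n = √(2qI·B)
2qI·B = 2 × 1.602×10⁻¹⁹ × 4.99×10⁻⁵ × 1.19×10⁷ = 1.90×10⁻¹⁶ A²
I_n = √(1.90×10⁻¹⁶) = 1.38×10⁻⁸ A = 13.8 nA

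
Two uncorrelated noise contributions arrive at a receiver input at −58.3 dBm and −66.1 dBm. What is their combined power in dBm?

Convert to linear, add, convert back:
P₁ = 1.48×10⁻⁹ W, P₂ = 2.45×10⁻¹⁰ W
P_tot = 1.72×10⁻⁹ W → 10 log₁₀(P_tot / 10⁻³) = −57.6 dBm

−57.6 dBm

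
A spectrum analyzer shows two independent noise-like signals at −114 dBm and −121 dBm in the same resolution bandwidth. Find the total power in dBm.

−113.2 dBm

Convert to linear, add, convert back:
P₁ = 3.98×10⁻¹⁵ W, P₂ = 7.94×10⁻¹⁶ W
P_tot = 4.78×10⁻¹⁵ W → 10 log₁₀(P_tot / 10⁻³) = −113.2 dBm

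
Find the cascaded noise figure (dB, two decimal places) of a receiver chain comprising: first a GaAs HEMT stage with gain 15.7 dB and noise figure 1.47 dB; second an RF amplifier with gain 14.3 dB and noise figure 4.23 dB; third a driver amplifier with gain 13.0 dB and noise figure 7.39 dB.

Convert to linear (a loss of L dB is a gain of −L dB): F_i = 10^(NF_i/10), G_i = 10^(G_i,dB/10)
  Stage 1: F_1 = 10^(1.47/10) = 1.403, G_1 = 10^(15.7/10) = 37.15
  Stage 2: F_2 = 10^(4.23/10) = 2.649, G_2 = 10^(14.3/10) = 26.92
  Stage 3: F_3 = 10^(7.39/10) = 5.483, G_3 = 10^(13.0/10) = 19.95
Friis cascade:
  F = 1.403 + (2.649 − 1)/37.15 + (5.483 − 1)/1000 = 1.452
NF = 10 log₁₀(1.452) = 1.62 dB

1.62 dB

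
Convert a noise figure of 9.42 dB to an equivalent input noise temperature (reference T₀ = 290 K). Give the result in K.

2247 K

F = 10^(9.42/10) = 8.74984
T_e = (F − 1)·T₀ = (8.74984 − 1) × 290 = 2247 K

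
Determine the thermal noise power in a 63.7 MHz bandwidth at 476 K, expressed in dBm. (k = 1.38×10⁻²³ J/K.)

P_n = kTB = 1.38×10⁻²³ × 476 × 6.37×10⁷ = 4.18×10⁻¹³ W
In dBm: 10 log₁₀(4.18×10⁻¹³ / 10⁻³) = −93.8 dBm

−93.8 dBm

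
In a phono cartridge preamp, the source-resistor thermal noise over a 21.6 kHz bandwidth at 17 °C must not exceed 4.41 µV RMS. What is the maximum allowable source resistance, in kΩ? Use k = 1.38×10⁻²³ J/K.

T = 17 °C + 273.15 = 290.15 K
Johnson–Nyquist: V_n = √(4kTRB) ⇒ R = V_n² / (4kTB)
4kTB = 4 × 1.38×10⁻²³ × 290.15 × 2.16×10⁴ = 3.46×10⁻¹⁶
R = (4.41×10⁻⁶)² / 3.46×10⁻¹⁶ = 5.62×10⁴ Ω = 56.2 kΩ

56.2 kΩ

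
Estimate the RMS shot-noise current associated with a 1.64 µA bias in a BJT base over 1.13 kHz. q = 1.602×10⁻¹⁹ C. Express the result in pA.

24.4 pA

I_n = √(2qI·B)
2qI·B = 2 × 1.602×10⁻¹⁹ × 1.64×10⁻⁶ × 1.13×10³ = 5.94×10⁻²² A²
I_n = √(5.94×10⁻²²) = 2.44×10⁻¹¹ A = 24.4 pA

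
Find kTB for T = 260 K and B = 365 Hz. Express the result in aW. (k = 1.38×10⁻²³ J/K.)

1.31 aW

P_n = kTB = 1.38×10⁻²³ × 260 × 3.65×10² = 1.31×10⁻¹⁸ W = 1.31 aW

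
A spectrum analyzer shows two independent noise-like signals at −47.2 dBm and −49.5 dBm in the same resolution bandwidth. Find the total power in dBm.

−45.2 dBm

Convert to linear, add, convert back:
P₁ = 1.91×10⁻⁸ W, P₂ = 1.12×10⁻⁸ W
P_tot = 3.03×10⁻⁸ W → 10 log₁₀(P_tot / 10⁻³) = −45.2 dBm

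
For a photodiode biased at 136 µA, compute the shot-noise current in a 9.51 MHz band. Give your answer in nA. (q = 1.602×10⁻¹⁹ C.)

I_n = √(2qI·B)
2qI·B = 2 × 1.602×10⁻¹⁹ × 1.36×10⁻⁴ × 9.51×10⁶ = 4.14×10⁻¹⁶ A²
I_n = √(4.14×10⁻¹⁶) = 2.04×10⁻⁸ A = 20.4 nA

20.4 nA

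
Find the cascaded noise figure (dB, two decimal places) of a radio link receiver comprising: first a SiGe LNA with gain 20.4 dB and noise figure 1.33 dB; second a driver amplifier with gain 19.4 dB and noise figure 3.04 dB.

Convert to linear (a loss of L dB is a gain of −L dB): F_i = 10^(NF_i/10), G_i = 10^(G_i,dB/10)
  Stage 1: F_1 = 10^(1.33/10) = 1.358, G_1 = 10^(20.4/10) = 109.6
  Stage 2: F_2 = 10^(3.04/10) = 2.014, G_2 = 10^(19.4/10) = 87.10
Friis cascade:
  F = 1.358 + (2.014 − 1)/109.6 = 1.368
NF = 10 log₁₀(1.368) = 1.36 dB

1.36 dB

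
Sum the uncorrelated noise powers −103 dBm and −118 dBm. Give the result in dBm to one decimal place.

−102.9 dBm

Convert to linear, add, convert back:
P₁ = 5.01×10⁻¹⁴ W, P₂ = 1.58×10⁻¹⁵ W
P_tot = 5.17×10⁻¹⁴ W → 10 log₁₀(P_tot / 10⁻³) = −102.9 dBm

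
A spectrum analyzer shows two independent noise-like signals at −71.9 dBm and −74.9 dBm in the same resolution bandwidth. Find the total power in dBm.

−70.1 dBm

Convert to linear, add, convert back:
P₁ = 6.46×10⁻¹¹ W, P₂ = 3.24×10⁻¹¹ W
P_tot = 9.69×10⁻¹¹ W → 10 log₁₀(P_tot / 10⁻³) = −70.1 dBm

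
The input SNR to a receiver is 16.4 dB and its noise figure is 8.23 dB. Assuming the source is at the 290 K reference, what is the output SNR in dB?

By definition F = SNR_in/SNR_out, so in dB: SNR_out = SNR_in − NF
SNR_out = 16.4 − 8.23 = 8.17 dB

8.17 dB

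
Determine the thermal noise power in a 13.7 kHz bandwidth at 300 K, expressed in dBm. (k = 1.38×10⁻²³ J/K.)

P_n = kTB = 1.38×10⁻²³ × 300 × 1.37×10⁴ = 5.67×10⁻¹⁷ W
In dBm: 10 log₁₀(5.67×10⁻¹⁷ / 10⁻³) = −132.5 dBm

−132.5 dBm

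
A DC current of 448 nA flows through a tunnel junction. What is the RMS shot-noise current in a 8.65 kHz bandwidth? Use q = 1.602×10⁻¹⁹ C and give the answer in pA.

I_n = √(2qI·B)
2qI·B = 2 × 1.602×10⁻¹⁹ × 4.48×10⁻⁷ × 8.65×10³ = 1.24×10⁻²¹ A²
I_n = √(1.24×10⁻²¹) = 3.52×10⁻¹¹ A = 35.2 pA

35.2 pA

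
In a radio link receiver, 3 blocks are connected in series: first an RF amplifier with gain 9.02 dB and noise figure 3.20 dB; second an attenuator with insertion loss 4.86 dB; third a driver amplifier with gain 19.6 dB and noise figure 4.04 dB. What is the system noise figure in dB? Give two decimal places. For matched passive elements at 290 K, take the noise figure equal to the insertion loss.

Convert to linear (a loss of L dB is a gain of −L dB): F_i = 10^(NF_i/10), G_i = 10^(G_i,dB/10)
  Stage 1: F_1 = 10^(3.20/10) = 2.089, G_1 = 10^(9.02/10) = 7.980
  Stage 2: F_2 = 10^(4.86/10) = 3.062, G_2 = 10^(−4.86/10) = 0.3266
  Stage 3: F_3 = 10^(4.04/10) = 2.535, G_3 = 10^(19.6/10) = 91.20
Friis cascade:
  F = 2.089 + (3.062 − 1)/7.980 + (2.535 − 1)/2.606 = 2.937
NF = 10 log₁₀(2.937) = 4.68 dB

4.68 dB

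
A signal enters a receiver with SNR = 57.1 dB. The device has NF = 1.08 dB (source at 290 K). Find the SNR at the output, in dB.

56.02 dB

By definition F = SNR_in/SNR_out, so in dB: SNR_out = SNR_in − NF
SNR_out = 57.1 − 1.08 = 56.02 dB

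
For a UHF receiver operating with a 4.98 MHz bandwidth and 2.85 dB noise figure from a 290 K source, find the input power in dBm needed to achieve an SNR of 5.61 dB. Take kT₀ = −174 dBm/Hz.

Sensitivity = −174 + 10 log₁₀(B) + NF + SNR_min
= −174 + 66.97 + 2.85 + 5.61
= −98.57 dBm → −98.6 dBm

−98.6 dBm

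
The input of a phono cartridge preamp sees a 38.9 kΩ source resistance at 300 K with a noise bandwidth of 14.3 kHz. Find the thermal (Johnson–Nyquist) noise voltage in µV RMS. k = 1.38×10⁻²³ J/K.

V_n = √(4kTRB)
4kTRB = 4 × 1.38×10⁻²³ × 300 × 3.89×10⁴ × 1.43×10⁴ = 9.21×10⁻¹² V²
V_n = √(9.21×10⁻¹²) = 3.04×10⁻⁶ V = 3.04 µV

3.04 µV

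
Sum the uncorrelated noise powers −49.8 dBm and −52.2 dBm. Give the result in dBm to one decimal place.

−47.8 dBm

Convert to linear, add, convert back:
P₁ = 1.05×10⁻⁸ W, P₂ = 6.03×10⁻⁹ W
P_tot = 1.65×10⁻⁸ W → 10 log₁₀(P_tot / 10⁻³) = −47.8 dBm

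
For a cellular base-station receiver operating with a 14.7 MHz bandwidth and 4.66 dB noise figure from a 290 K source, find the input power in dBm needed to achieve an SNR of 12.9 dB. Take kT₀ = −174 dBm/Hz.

−84.8 dBm

Sensitivity = −174 + 10 log₁₀(B) + NF + SNR_min
= −174 + 71.67 + 4.66 + 12.9
= −84.77 dBm → −84.8 dBm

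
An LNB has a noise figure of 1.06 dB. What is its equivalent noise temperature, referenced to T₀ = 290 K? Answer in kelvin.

80.2 K

F = 10^(1.06/10) = 1.27644
T_e = (F − 1)·T₀ = (1.27644 − 1) × 290 = 80.2 K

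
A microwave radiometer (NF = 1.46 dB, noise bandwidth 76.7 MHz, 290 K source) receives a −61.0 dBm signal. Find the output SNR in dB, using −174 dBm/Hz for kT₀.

32.7 dB

Noise floor: N = −174 + 10 log₁₀(B) + NF
10 log₁₀(7.67×10⁷) = 78.85 dB
N = −174 + 78.85 + 1.46 = −93.69 dBm
SNR = P_sig − N = −61.0 − (−93.69) = 32.69 dB → 32.7 dB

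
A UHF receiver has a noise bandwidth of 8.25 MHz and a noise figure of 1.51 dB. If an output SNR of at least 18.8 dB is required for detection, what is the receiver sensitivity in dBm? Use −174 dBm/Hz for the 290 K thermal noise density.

−84.5 dBm

Sensitivity = −174 + 10 log₁₀(B) + NF + SNR_min
= −174 + 69.16 + 1.51 + 18.8
= −84.53 dBm → −84.5 dBm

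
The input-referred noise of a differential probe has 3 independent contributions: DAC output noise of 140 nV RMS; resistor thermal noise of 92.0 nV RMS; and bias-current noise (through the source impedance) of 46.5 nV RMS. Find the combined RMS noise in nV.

Uncorrelated sources add in power (mean-square): V_tot = √(ΣV_i²)
V_tot = √[(1.40×10⁻⁷)² + (9.20×10⁻⁸)² + (4.65×10⁻⁸)²] = 1.74×10⁻⁷ V = 174 nV

174 nV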